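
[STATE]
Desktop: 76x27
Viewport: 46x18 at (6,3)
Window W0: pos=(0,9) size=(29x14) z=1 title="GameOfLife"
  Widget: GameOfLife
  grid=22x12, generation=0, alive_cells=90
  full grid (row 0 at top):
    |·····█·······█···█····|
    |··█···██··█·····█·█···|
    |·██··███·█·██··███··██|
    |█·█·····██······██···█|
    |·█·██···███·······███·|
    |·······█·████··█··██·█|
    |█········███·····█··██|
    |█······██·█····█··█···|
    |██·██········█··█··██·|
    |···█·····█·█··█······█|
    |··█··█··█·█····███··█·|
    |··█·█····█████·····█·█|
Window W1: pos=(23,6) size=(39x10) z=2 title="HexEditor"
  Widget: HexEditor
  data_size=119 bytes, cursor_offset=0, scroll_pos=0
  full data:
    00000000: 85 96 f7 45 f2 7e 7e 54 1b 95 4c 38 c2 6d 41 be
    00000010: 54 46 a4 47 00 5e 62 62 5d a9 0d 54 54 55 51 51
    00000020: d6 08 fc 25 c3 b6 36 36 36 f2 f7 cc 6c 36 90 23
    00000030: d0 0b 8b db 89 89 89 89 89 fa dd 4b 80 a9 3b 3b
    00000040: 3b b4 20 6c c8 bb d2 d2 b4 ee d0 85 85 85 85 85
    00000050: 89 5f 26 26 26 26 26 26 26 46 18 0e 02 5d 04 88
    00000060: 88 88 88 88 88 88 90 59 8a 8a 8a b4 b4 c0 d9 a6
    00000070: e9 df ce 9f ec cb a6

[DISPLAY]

                                              
                                              
                                              
                 ┏━━━━━━━━━━━━━━━━━━━━━━━━━━━━
                 ┃ HexEditor                  
                 ┠────────────────────────────
━━━━━━━━━━━━━━━━━┃00000000  85 96 f7 45 f2 7e 
OfLife           ┃00000010  54 46 a4 47 00 5e 
─────────────────┃00000020  d6 08 fc 25 c3 b6 
0                ┃00000030  d0 0b 8b db 89 89 
·██··█·····█·█···┃00000040  3b b4 20 6c c8 bb 
███·█·██··███··██┃00000050  89 5f 26 26 26 26 
···██······██···█┗━━━━━━━━━━━━━━━━━━━━━━━━━━━━
···███·······███·     ┃                       
··█·████··█··██·█     ┃                       
····███·····█··██     ┃                       
··██·█····█··█···     ┃                       
········█··█··██·     ┃                       


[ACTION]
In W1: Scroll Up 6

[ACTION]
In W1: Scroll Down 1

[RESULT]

                                              
                                              
                                              
                 ┏━━━━━━━━━━━━━━━━━━━━━━━━━━━━
                 ┃ HexEditor                  
                 ┠────────────────────────────
━━━━━━━━━━━━━━━━━┃00000010  54 46 a4 47 00 5e 
OfLife           ┃00000020  d6 08 fc 25 c3 b6 
─────────────────┃00000030  d0 0b 8b db 89 89 
0                ┃00000040  3b b4 20 6c c8 bb 
·██··█·····█·█···┃00000050  89 5f 26 26 26 26 
███·█·██··███··██┃00000060  88 88 88 88 88 88 
···██······██···█┗━━━━━━━━━━━━━━━━━━━━━━━━━━━━
···███·······███·     ┃                       
··█·████··█··██·█     ┃                       
····███·····█··██     ┃                       
··██·█····█··█···     ┃                       
········█··█··██·     ┃                       


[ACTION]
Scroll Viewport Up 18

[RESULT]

                                              
                                              
                                              
                                              
                                              
                                              
                 ┏━━━━━━━━━━━━━━━━━━━━━━━━━━━━
                 ┃ HexEditor                  
                 ┠────────────────────────────
━━━━━━━━━━━━━━━━━┃00000010  54 46 a4 47 00 5e 
OfLife           ┃00000020  d6 08 fc 25 c3 b6 
─────────────────┃00000030  d0 0b 8b db 89 89 
0                ┃00000040  3b b4 20 6c c8 bb 
·██··█·····█·█···┃00000050  89 5f 26 26 26 26 
███·█·██··███··██┃00000060  88 88 88 88 88 88 
···██······██···█┗━━━━━━━━━━━━━━━━━━━━━━━━━━━━
···███·······███·     ┃                       
··█·████··█··██·█     ┃                       


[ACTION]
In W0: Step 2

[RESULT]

                                              
                                              
                                              
                                              
                                              
                                              
                 ┏━━━━━━━━━━━━━━━━━━━━━━━━━━━━
                 ┃ HexEditor                  
                 ┠────────────────────────────
━━━━━━━━━━━━━━━━━┃00000010  54 46 a4 47 00 5e 
OfLife           ┃00000020  d6 08 fc 25 c3 b6 
─────────────────┃00000030  d0 0b 8b db 89 89 
2                ┃00000040  3b b4 20 6c c8 bb 
·███████···████··┃00000050  89 5f 26 26 26 26 
█·███····███··███┃00000060  88 88 88 88 88 88 
██···█····██····█┗━━━━━━━━━━━━━━━━━━━━━━━━━━━━
██·········█···██     ┃                       
············█···█     ┃                       


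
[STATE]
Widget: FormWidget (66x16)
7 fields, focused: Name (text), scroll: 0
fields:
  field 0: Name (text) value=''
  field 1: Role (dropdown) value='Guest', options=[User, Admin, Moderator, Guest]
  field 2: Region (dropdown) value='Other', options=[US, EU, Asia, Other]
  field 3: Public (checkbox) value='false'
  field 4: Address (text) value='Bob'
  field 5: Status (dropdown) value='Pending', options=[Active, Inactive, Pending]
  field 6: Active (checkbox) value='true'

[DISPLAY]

> Name:       [                                                  ]
  Role:       [Guest                                            ▼]
  Region:     [Other                                            ▼]
  Public:     [ ]                                                 
  Address:    [Bob                                               ]
  Status:     [Pending                                          ▼]
  Active:     [x]                                                 
                                                                  
                                                                  
                                                                  
                                                                  
                                                                  
                                                                  
                                                                  
                                                                  
                                                                  


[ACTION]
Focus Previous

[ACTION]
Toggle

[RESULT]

  Name:       [                                                  ]
  Role:       [Guest                                            ▼]
  Region:     [Other                                            ▼]
  Public:     [ ]                                                 
  Address:    [Bob                                               ]
  Status:     [Pending                                          ▼]
> Active:     [ ]                                                 
                                                                  
                                                                  
                                                                  
                                                                  
                                                                  
                                                                  
                                                                  
                                                                  
                                                                  


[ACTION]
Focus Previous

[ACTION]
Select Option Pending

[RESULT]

  Name:       [                                                  ]
  Role:       [Guest                                            ▼]
  Region:     [Other                                            ▼]
  Public:     [ ]                                                 
  Address:    [Bob                                               ]
> Status:     [Pending                                          ▼]
  Active:     [ ]                                                 
                                                                  
                                                                  
                                                                  
                                                                  
                                                                  
                                                                  
                                                                  
                                                                  
                                                                  


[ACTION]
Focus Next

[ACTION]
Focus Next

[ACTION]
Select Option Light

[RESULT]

> Name:       [                                                  ]
  Role:       [Guest                                            ▼]
  Region:     [Other                                            ▼]
  Public:     [ ]                                                 
  Address:    [Bob                                               ]
  Status:     [Pending                                          ▼]
  Active:     [ ]                                                 
                                                                  
                                                                  
                                                                  
                                                                  
                                                                  
                                                                  
                                                                  
                                                                  
                                                                  


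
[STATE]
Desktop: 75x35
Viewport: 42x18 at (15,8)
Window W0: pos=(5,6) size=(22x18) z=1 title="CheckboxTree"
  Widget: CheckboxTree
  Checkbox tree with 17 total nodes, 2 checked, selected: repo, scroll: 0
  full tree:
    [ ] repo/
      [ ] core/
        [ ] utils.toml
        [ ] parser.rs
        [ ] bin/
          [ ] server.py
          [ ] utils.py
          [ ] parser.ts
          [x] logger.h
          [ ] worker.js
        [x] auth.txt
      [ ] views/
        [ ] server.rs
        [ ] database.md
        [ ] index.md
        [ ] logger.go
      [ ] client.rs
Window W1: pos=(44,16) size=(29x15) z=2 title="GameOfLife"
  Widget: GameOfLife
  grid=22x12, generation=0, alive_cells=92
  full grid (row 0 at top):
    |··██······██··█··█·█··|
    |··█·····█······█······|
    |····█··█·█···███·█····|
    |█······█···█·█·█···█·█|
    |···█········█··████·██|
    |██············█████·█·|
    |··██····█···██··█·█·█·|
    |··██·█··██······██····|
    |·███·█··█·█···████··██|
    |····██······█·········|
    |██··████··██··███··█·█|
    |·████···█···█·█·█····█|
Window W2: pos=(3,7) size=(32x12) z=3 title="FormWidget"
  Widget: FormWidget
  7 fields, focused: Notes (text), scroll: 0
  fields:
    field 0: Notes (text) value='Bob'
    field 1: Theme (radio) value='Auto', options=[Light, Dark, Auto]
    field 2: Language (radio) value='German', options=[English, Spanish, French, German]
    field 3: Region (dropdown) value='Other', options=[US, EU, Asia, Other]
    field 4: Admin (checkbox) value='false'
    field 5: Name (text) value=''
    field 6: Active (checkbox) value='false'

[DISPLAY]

                   ┃                      
───────────────────┨                      
   [Bob           ]┃                      
   ( ) Light  ( ) D┃                      
   ( ) English  ( )┃                      
   [Other        ▼]┃                      
   [ ]             ┃                      
   [              ]┃                      
   [ ]             ┃         ┏━━━━━━━━━━━━
                   ┃         ┃ GameOfLife 
━━━━━━━━━━━━━━━━━━━┛         ┠────────────
auth.txt   ┃                 ┃Gen: 0      
ews/       ┃                 ┃··█·····█···
server.rs  ┃                 ┃····█··█·█··
database.md┃                 ┃█······█···█
━━━━━━━━━━━┛                 ┃···█········
                             ┃██··········
                             ┃··██····█···


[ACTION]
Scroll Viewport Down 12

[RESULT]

                   ┃         ┃ GameOfLife 
━━━━━━━━━━━━━━━━━━━┛         ┠────────────
auth.txt   ┃                 ┃Gen: 0      
ews/       ┃                 ┃··█·····█···
server.rs  ┃                 ┃····█··█·█··
database.md┃                 ┃█······█···█
━━━━━━━━━━━┛                 ┃···█········
                             ┃██··········
                             ┃··██····█···
                             ┃··██·█··██··
                             ┃·███·█··█·█·
                             ┃····██······
                             ┃██··████··██
                             ┗━━━━━━━━━━━━
                                          
                                          
                                          
                                          


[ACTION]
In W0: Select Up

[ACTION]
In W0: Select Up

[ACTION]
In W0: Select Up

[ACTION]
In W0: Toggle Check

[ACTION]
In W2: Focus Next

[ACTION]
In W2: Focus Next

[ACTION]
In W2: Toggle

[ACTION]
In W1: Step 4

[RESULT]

                   ┃         ┃ GameOfLife 
━━━━━━━━━━━━━━━━━━━┛         ┠────────────
auth.txt   ┃                 ┃Gen: 4      
ews/       ┃                 ┃··██···█····
server.rs  ┃                 ┃··█·····██·█
database.md┃                 ┃·██·········
━━━━━━━━━━━┛                 ┃█·██·······█
                             ┃█·······█··█
                             ┃·█·█··█·██··
                             ┃···█··█·██··
                             ┃···██·█··██·
                             ┃··█···█···██
                             ┃·█·········█
                             ┗━━━━━━━━━━━━
                                          
                                          
                                          
                                          


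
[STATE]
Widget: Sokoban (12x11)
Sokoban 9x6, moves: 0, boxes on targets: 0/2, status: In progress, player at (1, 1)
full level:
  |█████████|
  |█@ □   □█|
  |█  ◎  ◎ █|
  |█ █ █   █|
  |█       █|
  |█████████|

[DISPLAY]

█████████   
█@ □   □█   
█  ◎  ◎ █   
█ █ █   █   
█       █   
█████████   
Moves: 0  0/
            
            
            
            


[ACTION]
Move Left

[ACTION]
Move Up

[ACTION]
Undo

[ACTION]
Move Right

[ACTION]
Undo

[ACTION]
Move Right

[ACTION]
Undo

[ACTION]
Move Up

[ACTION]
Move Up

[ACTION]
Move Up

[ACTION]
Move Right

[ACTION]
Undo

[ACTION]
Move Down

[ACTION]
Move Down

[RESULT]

█████████   
█  □   □█   
█  ◎  ◎ █   
█@█ █   █   
█       █   
█████████   
Moves: 2  0/
            
            
            
            


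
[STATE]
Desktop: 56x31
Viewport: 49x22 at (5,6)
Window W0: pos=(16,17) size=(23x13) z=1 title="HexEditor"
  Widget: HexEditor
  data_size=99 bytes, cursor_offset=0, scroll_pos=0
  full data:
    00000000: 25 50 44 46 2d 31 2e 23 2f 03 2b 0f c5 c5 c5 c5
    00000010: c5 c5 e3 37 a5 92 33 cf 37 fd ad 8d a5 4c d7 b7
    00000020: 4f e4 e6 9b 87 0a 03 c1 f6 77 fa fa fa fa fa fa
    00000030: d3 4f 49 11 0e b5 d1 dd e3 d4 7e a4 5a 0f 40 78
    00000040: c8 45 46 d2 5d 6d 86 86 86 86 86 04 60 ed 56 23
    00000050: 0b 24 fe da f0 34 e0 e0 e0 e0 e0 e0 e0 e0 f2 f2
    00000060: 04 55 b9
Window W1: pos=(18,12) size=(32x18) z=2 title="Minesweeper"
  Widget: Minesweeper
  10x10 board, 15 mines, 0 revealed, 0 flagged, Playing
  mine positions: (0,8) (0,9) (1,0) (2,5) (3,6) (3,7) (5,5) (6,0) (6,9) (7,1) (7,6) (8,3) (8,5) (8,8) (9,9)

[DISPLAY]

                                                 
                                                 
                                                 
                                                 
                                                 
                                                 
             ┏━━━━━━━━━━━━━━━━━━━━━━━━━━━━━━┓    
             ┃ Minesweeper                  ┃    
             ┠──────────────────────────────┨    
             ┃■■■■■■■■■■                    ┃    
             ┃■■■■■■■■■■                    ┃    
           ┏━┃■■■■■■■■■■                    ┃    
           ┃ ┃■■■■■■■■■■                    ┃    
           ┠─┃■■■■■■■■■■                    ┃    
           ┃0┃■■■■■■■■■■                    ┃    
           ┃0┃■■■■■■■■■■                    ┃    
           ┃0┃■■■■■■■■■■                    ┃    
           ┃0┃■■■■■■■■■■                    ┃    
           ┃0┃■■■■■■■■■■                    ┃    
           ┃0┃                              ┃    
           ┃0┃                              ┃    
           ┃ ┃                              ┃    


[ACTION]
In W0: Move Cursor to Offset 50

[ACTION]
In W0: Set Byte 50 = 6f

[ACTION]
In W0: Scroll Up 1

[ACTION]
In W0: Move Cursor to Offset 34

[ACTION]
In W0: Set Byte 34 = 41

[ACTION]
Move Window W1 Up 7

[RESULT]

             ┃ Minesweeper                  ┃    
             ┠──────────────────────────────┨    
             ┃■■■■■■■■■■                    ┃    
             ┃■■■■■■■■■■                    ┃    
             ┃■■■■■■■■■■                    ┃    
             ┃■■■■■■■■■■                    ┃    
             ┃■■■■■■■■■■                    ┃    
             ┃■■■■■■■■■■                    ┃    
             ┃■■■■■■■■■■                    ┃    
             ┃■■■■■■■■■■                    ┃    
             ┃■■■■■■■■■■                    ┃    
           ┏━┃■■■■■■■■■■                    ┃    
           ┃ ┃                              ┃    
           ┠─┃                              ┃    
           ┃0┃                              ┃    
           ┃0┃                              ┃    
           ┃0┗━━━━━━━━━━━━━━━━━━━━━━━━━━━━━━┛    
           ┃00000030  d3 4f 6f 11┃               
           ┃00000040  c8 45 46 d2┃               
           ┃00000050  0b 24 fe da┃               
           ┃00000060  04 55 b9   ┃               
           ┃                     ┃               


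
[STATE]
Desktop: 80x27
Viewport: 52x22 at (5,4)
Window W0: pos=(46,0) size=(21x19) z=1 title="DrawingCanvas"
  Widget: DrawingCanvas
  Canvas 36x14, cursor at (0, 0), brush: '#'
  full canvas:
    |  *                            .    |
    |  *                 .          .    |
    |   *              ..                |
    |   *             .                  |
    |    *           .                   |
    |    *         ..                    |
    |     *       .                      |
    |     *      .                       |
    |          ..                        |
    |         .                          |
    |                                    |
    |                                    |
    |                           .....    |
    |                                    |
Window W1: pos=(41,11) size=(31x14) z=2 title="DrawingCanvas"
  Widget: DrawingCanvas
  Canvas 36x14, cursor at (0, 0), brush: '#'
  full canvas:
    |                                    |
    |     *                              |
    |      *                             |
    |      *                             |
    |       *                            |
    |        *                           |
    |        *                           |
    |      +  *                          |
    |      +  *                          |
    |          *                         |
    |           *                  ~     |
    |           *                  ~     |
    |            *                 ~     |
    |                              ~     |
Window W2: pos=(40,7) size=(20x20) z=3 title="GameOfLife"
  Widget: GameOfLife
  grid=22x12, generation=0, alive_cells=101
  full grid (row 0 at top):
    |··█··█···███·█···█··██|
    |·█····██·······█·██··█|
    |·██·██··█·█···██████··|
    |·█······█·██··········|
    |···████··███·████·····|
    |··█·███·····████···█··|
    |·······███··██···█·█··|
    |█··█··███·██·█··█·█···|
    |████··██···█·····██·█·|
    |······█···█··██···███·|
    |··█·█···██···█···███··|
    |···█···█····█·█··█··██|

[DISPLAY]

                                         ┃  *       
                                         ┃   *      
                                         ┃   *      
                                   ┏━━━━━━━━━━━━━━━━
                                   ┃ GameOfLife     
                                   ┠────────────────
                                   ┃Gen: 0          
                                   ┃█··█···███·█···█
                                   ┃····██·······█·█
                                   ┃█·██··█·█···████
                                   ┃······█·██······
                                   ┃·████··███·████·
                                   ┃█·███·····████··
                                   ┃·····███··██···█
                                   ┃·█··███·██·█··█·
                                   ┃██··██···█·····█
                                   ┃····█···█··██···
                                   ┃█·█···██···█···█
                                   ┃·█···█····█·█··█
                                   ┃                
                                   ┃                
                                   ┃                


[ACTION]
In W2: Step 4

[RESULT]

                                         ┃  *       
                                         ┃   *      
                                         ┃   *      
                                   ┏━━━━━━━━━━━━━━━━
                                   ┃ GameOfLife     
                                   ┠────────────────
                                   ┃Gen: 4          
                                   ┃███······██···██
                                   ┃███·····███·····
                                   ┃··█····█··█···█·
                                   ┃·█··········████
                                   ┃···█·····██····█
                                   ┃█·██·····█·····█
                                   ┃·█··██··█···██·█
                                   ┃·█·███···██···██
                                   ┃█··███···█····█·
                                   ┃██·█·██··█·█··█·
                                   ┃···········█····
                                   ┃·····█···██·····
                                   ┃                
                                   ┃                
                                   ┃                


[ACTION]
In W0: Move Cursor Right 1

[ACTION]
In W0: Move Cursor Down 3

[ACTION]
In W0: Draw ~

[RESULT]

                                         ┃  *       
                                         ┃   *      
                                         ┃ ~ *      
                                   ┏━━━━━━━━━━━━━━━━
                                   ┃ GameOfLife     
                                   ┠────────────────
                                   ┃Gen: 4          
                                   ┃███······██···██
                                   ┃███·····███·····
                                   ┃··█····█··█···█·
                                   ┃·█··········████
                                   ┃···█·····██····█
                                   ┃█·██·····█·····█
                                   ┃·█··██··█···██·█
                                   ┃·█·███···██···██
                                   ┃█··███···█····█·
                                   ┃██·█·██··█·█··█·
                                   ┃···········█····
                                   ┃·····█···██·····
                                   ┃                
                                   ┃                
                                   ┃                


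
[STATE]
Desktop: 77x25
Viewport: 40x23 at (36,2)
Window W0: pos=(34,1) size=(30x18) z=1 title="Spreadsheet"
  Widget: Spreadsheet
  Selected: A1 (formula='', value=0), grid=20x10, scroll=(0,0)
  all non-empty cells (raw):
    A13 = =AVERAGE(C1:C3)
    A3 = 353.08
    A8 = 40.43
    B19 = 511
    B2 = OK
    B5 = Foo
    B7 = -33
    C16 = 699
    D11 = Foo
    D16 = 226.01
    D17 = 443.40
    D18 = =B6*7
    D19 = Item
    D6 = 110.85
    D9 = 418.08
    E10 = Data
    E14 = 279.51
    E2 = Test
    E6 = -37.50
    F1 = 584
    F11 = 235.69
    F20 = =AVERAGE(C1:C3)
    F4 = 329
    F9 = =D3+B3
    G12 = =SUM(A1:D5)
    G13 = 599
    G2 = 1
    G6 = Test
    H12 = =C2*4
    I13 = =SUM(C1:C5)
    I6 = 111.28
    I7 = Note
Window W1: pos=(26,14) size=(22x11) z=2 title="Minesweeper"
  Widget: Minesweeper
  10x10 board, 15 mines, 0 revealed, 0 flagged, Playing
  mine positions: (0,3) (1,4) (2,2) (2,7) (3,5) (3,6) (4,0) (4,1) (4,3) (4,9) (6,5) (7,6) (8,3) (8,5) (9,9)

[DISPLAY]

Spreadsheet                ┃            
───────────────────────────┨            
1:                         ┃            
      A       B       C    ┃            
---------------------------┃            
 1      [0]       0       0┃            
 2        0OK             0┃            
 3   353.08       0       0┃            
 4        0       0       0┃            
 5        0Foo            0┃            
 6        0       0       0┃            
 7        0     -33       0┃            
━━━━━━━━━━━┓      0       0┃            
per        ┃      0       0┃            
───────────┨      0       0┃            
■          ┃      0       0┃            
■          ┃━━━━━━━━━━━━━━━┛            
■          ┃                            
■          ┃                            
■          ┃                            
■          ┃                            
■          ┃                            
━━━━━━━━━━━┛                            


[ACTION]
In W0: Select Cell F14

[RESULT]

Spreadsheet                ┃            
───────────────────────────┨            
14:                        ┃            
      A       B       C    ┃            
---------------------------┃            
 1        0       0       0┃            
 2        0OK             0┃            
 3   353.08       0       0┃            
 4        0       0       0┃            
 5        0Foo            0┃            
 6        0       0       0┃            
 7        0     -33       0┃            
━━━━━━━━━━━┓      0       0┃            
per        ┃      0       0┃            
───────────┨      0       0┃            
■          ┃      0       0┃            
■          ┃━━━━━━━━━━━━━━━┛            
■          ┃                            
■          ┃                            
■          ┃                            
■          ┃                            
■          ┃                            
━━━━━━━━━━━┛                            


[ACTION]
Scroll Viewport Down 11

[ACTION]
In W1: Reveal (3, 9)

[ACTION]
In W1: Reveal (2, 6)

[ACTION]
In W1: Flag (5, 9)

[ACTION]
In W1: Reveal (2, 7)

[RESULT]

Spreadsheet                ┃            
───────────────────────────┨            
14:                        ┃            
      A       B       C    ┃            
---------------------------┃            
 1        0       0       0┃            
 2        0OK             0┃            
 3   353.08       0       0┃            
 4        0       0       0┃            
 5        0Foo            0┃            
 6        0       0       0┃            
 7        0     -33       0┃            
━━━━━━━━━━━┓      0       0┃            
per        ┃      0       0┃            
───────────┨      0       0┃            
■          ┃      0       0┃            
■          ┃━━━━━━━━━━━━━━━┛            
■          ┃                            
1          ┃                            
✹          ┃                            
⚑          ┃                            
■          ┃                            
━━━━━━━━━━━┛                            


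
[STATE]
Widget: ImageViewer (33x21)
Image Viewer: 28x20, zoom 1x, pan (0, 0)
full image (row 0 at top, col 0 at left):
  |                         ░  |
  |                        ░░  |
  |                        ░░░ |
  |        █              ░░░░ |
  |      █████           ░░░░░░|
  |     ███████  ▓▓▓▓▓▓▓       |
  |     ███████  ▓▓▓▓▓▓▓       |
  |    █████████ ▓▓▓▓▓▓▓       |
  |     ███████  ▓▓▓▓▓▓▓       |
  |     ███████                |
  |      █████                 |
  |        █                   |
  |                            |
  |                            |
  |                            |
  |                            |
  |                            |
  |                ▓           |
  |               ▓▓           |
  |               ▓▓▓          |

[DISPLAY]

                         ░       
                        ░░       
                        ░░░      
        █              ░░░░      
      █████           ░░░░░░     
     ███████  ▓▓▓▓▓▓▓            
     ███████  ▓▓▓▓▓▓▓            
    █████████ ▓▓▓▓▓▓▓            
     ███████  ▓▓▓▓▓▓▓            
     ███████                     
      █████                      
        █                        
                                 
                                 
                                 
                                 
                                 
                ▓                
               ▓▓                
               ▓▓▓               
                                 


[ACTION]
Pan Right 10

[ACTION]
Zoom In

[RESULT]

                                 
                                 
                                 
                                 
                                 
                                 
      ██                         
      ██                         
  ██████████                     
  ██████████                     
██████████████    ▓▓▓▓▓▓▓▓▓▓▓▓▓▓ 
██████████████    ▓▓▓▓▓▓▓▓▓▓▓▓▓▓ 
██████████████    ▓▓▓▓▓▓▓▓▓▓▓▓▓▓ 
██████████████    ▓▓▓▓▓▓▓▓▓▓▓▓▓▓ 
████████████████  ▓▓▓▓▓▓▓▓▓▓▓▓▓▓ 
████████████████  ▓▓▓▓▓▓▓▓▓▓▓▓▓▓ 
██████████████    ▓▓▓▓▓▓▓▓▓▓▓▓▓▓ 
██████████████    ▓▓▓▓▓▓▓▓▓▓▓▓▓▓ 
██████████████                   
██████████████                   
  ██████████                     


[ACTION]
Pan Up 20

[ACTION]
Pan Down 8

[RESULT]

  ██████████                     
  ██████████                     
██████████████    ▓▓▓▓▓▓▓▓▓▓▓▓▓▓ 
██████████████    ▓▓▓▓▓▓▓▓▓▓▓▓▓▓ 
██████████████    ▓▓▓▓▓▓▓▓▓▓▓▓▓▓ 
██████████████    ▓▓▓▓▓▓▓▓▓▓▓▓▓▓ 
████████████████  ▓▓▓▓▓▓▓▓▓▓▓▓▓▓ 
████████████████  ▓▓▓▓▓▓▓▓▓▓▓▓▓▓ 
██████████████    ▓▓▓▓▓▓▓▓▓▓▓▓▓▓ 
██████████████    ▓▓▓▓▓▓▓▓▓▓▓▓▓▓ 
██████████████                   
██████████████                   
  ██████████                     
  ██████████                     
      ██                         
      ██                         
                                 
                                 
                                 
                                 
                                 


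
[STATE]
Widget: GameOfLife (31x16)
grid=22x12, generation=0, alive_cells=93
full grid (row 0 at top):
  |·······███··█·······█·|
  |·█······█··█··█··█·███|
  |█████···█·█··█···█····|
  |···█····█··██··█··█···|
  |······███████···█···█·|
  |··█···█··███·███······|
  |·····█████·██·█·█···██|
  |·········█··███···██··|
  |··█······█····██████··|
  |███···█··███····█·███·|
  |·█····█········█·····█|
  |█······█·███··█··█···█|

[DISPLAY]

Gen: 0                         
·······███··█·······█·         
·█······█··█··█··█·███         
█████···█·█··█···█····         
···█····█··██··█··█···         
······███████···█···█·         
··█···█··███·███······         
·····█████·██·█·█···██         
·········█··███···██··         
··█······█····██████··         
███···█··███····█·███·         
·█····█········█·····█         
█······█·███··█··█···█         
                               
                               
                               


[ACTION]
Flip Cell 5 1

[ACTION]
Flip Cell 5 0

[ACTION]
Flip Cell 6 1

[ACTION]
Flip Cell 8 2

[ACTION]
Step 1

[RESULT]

Gen: 1                         
·······███·········███         
██·█······████····████         
██·██··██·█··██·██·██·         
·█·██········█··██····         
·██···█·········█·····         
███···········█·█···██         
███··███···········██·         
······██·█·██·········         
·█······██·██·█·█·····         
███······██···█·····█·         
··█···███······█████·█         
··········█···········         
                               
                               
                               
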